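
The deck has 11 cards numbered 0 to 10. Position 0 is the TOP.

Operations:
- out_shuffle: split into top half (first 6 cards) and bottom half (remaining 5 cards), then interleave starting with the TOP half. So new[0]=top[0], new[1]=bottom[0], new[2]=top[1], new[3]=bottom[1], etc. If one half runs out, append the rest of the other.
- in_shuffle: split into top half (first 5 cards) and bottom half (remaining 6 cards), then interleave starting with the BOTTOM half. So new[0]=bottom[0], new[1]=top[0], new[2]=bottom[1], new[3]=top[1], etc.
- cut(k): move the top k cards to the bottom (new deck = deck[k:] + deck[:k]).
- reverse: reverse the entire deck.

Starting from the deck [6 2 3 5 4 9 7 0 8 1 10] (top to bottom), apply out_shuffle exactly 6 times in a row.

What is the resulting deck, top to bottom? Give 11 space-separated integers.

Answer: 6 9 10 4 1 5 8 3 0 2 7

Derivation:
After op 1 (out_shuffle): [6 7 2 0 3 8 5 1 4 10 9]
After op 2 (out_shuffle): [6 5 7 1 2 4 0 10 3 9 8]
After op 3 (out_shuffle): [6 0 5 10 7 3 1 9 2 8 4]
After op 4 (out_shuffle): [6 1 0 9 5 2 10 8 7 4 3]
After op 5 (out_shuffle): [6 10 1 8 0 7 9 4 5 3 2]
After op 6 (out_shuffle): [6 9 10 4 1 5 8 3 0 2 7]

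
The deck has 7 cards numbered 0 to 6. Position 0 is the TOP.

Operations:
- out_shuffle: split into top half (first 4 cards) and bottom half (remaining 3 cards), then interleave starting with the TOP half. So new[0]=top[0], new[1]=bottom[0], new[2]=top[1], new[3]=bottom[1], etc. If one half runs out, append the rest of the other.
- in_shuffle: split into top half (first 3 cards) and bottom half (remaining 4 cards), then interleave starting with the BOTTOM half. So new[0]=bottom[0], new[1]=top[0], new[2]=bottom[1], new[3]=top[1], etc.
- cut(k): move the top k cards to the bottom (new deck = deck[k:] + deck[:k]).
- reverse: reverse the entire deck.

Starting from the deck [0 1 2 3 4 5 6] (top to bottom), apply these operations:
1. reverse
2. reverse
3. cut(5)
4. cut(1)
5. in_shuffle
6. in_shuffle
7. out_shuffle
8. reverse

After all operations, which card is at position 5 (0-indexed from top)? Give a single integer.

Answer: 1

Derivation:
After op 1 (reverse): [6 5 4 3 2 1 0]
After op 2 (reverse): [0 1 2 3 4 5 6]
After op 3 (cut(5)): [5 6 0 1 2 3 4]
After op 4 (cut(1)): [6 0 1 2 3 4 5]
After op 5 (in_shuffle): [2 6 3 0 4 1 5]
After op 6 (in_shuffle): [0 2 4 6 1 3 5]
After op 7 (out_shuffle): [0 1 2 3 4 5 6]
After op 8 (reverse): [6 5 4 3 2 1 0]
Position 5: card 1.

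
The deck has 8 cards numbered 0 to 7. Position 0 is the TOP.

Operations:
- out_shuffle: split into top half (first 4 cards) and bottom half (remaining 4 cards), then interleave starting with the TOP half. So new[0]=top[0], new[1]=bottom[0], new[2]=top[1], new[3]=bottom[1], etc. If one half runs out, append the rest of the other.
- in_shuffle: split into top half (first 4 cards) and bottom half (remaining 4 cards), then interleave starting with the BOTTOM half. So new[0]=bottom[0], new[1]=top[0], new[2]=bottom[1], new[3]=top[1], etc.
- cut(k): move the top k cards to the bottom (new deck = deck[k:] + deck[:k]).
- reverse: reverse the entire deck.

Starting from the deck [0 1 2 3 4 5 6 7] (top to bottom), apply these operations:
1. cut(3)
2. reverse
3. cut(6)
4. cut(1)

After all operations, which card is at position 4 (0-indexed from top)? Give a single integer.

After op 1 (cut(3)): [3 4 5 6 7 0 1 2]
After op 2 (reverse): [2 1 0 7 6 5 4 3]
After op 3 (cut(6)): [4 3 2 1 0 7 6 5]
After op 4 (cut(1)): [3 2 1 0 7 6 5 4]
Position 4: card 7.

Answer: 7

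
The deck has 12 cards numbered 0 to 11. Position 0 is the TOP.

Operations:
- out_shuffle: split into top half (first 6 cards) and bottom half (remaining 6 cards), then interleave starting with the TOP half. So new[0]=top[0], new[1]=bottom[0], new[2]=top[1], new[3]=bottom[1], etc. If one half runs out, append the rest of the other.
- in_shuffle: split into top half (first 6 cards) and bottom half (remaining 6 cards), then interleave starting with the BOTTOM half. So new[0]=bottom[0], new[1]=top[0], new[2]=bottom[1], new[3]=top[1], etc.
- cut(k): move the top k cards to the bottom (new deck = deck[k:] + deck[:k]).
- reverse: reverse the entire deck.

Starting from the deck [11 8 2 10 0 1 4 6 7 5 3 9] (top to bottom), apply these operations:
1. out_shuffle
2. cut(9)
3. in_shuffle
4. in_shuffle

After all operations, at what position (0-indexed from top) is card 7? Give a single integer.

After op 1 (out_shuffle): [11 4 8 6 2 7 10 5 0 3 1 9]
After op 2 (cut(9)): [3 1 9 11 4 8 6 2 7 10 5 0]
After op 3 (in_shuffle): [6 3 2 1 7 9 10 11 5 4 0 8]
After op 4 (in_shuffle): [10 6 11 3 5 2 4 1 0 7 8 9]
Card 7 is at position 9.

Answer: 9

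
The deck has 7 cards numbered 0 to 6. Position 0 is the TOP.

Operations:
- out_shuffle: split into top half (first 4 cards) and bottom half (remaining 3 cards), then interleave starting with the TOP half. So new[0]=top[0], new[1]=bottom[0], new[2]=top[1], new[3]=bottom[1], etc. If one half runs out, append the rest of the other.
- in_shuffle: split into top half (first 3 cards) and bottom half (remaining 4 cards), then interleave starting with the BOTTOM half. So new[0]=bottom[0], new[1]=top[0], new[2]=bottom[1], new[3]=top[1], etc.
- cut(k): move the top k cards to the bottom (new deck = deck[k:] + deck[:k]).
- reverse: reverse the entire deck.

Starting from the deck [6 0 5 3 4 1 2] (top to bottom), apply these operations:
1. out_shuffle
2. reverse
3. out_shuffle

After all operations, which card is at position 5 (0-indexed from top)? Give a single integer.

After op 1 (out_shuffle): [6 4 0 1 5 2 3]
After op 2 (reverse): [3 2 5 1 0 4 6]
After op 3 (out_shuffle): [3 0 2 4 5 6 1]
Position 5: card 6.

Answer: 6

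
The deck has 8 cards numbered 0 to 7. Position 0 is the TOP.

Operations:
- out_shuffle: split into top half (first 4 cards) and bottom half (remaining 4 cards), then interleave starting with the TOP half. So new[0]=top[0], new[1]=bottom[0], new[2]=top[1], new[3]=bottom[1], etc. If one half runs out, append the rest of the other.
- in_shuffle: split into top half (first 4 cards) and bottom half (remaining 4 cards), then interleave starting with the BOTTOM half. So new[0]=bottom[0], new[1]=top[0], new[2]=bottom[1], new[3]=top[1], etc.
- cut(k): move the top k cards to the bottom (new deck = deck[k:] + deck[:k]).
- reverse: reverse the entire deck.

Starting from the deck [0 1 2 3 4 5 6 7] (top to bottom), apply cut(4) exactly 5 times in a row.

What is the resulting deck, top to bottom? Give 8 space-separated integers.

Answer: 4 5 6 7 0 1 2 3

Derivation:
After op 1 (cut(4)): [4 5 6 7 0 1 2 3]
After op 2 (cut(4)): [0 1 2 3 4 5 6 7]
After op 3 (cut(4)): [4 5 6 7 0 1 2 3]
After op 4 (cut(4)): [0 1 2 3 4 5 6 7]
After op 5 (cut(4)): [4 5 6 7 0 1 2 3]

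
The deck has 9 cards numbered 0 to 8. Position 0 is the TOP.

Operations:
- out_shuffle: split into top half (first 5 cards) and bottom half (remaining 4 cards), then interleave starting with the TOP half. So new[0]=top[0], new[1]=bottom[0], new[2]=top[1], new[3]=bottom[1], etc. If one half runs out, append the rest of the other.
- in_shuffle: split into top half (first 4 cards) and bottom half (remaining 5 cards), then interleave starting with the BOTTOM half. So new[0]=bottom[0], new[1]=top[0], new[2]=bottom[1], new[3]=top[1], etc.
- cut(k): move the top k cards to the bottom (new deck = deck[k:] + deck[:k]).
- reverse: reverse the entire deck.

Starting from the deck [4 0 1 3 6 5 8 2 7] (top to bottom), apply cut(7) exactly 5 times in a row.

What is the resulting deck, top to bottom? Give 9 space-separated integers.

Answer: 7 4 0 1 3 6 5 8 2

Derivation:
After op 1 (cut(7)): [2 7 4 0 1 3 6 5 8]
After op 2 (cut(7)): [5 8 2 7 4 0 1 3 6]
After op 3 (cut(7)): [3 6 5 8 2 7 4 0 1]
After op 4 (cut(7)): [0 1 3 6 5 8 2 7 4]
After op 5 (cut(7)): [7 4 0 1 3 6 5 8 2]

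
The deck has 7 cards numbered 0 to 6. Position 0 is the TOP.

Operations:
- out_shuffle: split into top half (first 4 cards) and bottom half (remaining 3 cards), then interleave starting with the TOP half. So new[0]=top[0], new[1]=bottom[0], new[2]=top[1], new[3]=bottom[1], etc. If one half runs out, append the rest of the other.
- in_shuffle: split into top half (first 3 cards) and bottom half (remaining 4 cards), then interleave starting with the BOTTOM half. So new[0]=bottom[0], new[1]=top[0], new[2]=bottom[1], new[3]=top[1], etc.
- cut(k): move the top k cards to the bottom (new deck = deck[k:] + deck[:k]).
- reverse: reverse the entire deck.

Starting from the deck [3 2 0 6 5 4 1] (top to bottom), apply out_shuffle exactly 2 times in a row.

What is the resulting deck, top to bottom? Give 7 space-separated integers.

Answer: 3 0 5 1 2 6 4

Derivation:
After op 1 (out_shuffle): [3 5 2 4 0 1 6]
After op 2 (out_shuffle): [3 0 5 1 2 6 4]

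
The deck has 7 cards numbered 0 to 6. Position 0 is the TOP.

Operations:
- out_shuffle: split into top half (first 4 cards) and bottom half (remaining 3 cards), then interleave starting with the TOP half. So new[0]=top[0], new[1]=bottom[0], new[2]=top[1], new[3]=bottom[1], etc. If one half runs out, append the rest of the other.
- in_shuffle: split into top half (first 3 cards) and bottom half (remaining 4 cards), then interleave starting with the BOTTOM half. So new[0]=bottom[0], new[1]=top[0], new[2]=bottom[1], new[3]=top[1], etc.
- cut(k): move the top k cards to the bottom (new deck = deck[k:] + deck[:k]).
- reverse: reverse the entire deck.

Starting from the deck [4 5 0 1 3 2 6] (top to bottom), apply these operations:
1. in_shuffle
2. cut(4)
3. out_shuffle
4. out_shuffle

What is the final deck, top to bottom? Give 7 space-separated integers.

After op 1 (in_shuffle): [1 4 3 5 2 0 6]
After op 2 (cut(4)): [2 0 6 1 4 3 5]
After op 3 (out_shuffle): [2 4 0 3 6 5 1]
After op 4 (out_shuffle): [2 6 4 5 0 1 3]

Answer: 2 6 4 5 0 1 3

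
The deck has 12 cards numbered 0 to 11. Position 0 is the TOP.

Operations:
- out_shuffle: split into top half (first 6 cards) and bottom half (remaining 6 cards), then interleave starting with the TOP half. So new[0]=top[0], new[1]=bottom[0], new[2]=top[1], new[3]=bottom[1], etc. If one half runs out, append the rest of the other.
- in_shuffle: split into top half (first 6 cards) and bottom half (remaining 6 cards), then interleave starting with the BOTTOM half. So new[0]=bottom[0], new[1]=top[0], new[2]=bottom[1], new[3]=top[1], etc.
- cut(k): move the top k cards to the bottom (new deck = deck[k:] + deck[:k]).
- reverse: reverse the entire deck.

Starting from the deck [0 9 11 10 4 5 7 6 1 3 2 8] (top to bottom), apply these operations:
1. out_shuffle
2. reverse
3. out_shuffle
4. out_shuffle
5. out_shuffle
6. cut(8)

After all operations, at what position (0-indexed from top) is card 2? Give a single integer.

After op 1 (out_shuffle): [0 7 9 6 11 1 10 3 4 2 5 8]
After op 2 (reverse): [8 5 2 4 3 10 1 11 6 9 7 0]
After op 3 (out_shuffle): [8 1 5 11 2 6 4 9 3 7 10 0]
After op 4 (out_shuffle): [8 4 1 9 5 3 11 7 2 10 6 0]
After op 5 (out_shuffle): [8 11 4 7 1 2 9 10 5 6 3 0]
After op 6 (cut(8)): [5 6 3 0 8 11 4 7 1 2 9 10]
Card 2 is at position 9.

Answer: 9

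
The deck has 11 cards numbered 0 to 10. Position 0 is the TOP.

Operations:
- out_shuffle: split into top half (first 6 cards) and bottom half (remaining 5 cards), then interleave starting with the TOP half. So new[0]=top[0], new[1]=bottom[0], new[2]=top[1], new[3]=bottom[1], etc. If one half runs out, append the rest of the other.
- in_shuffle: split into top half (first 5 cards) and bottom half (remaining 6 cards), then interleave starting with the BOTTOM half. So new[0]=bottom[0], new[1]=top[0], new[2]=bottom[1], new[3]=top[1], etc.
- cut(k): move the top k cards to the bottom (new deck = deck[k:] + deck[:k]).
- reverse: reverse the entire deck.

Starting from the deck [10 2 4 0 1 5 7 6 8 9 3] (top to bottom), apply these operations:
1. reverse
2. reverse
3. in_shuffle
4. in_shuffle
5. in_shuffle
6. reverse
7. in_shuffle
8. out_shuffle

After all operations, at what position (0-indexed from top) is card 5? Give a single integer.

After op 1 (reverse): [3 9 8 6 7 5 1 0 4 2 10]
After op 2 (reverse): [10 2 4 0 1 5 7 6 8 9 3]
After op 3 (in_shuffle): [5 10 7 2 6 4 8 0 9 1 3]
After op 4 (in_shuffle): [4 5 8 10 0 7 9 2 1 6 3]
After op 5 (in_shuffle): [7 4 9 5 2 8 1 10 6 0 3]
After op 6 (reverse): [3 0 6 10 1 8 2 5 9 4 7]
After op 7 (in_shuffle): [8 3 2 0 5 6 9 10 4 1 7]
After op 8 (out_shuffle): [8 9 3 10 2 4 0 1 5 7 6]
Card 5 is at position 8.

Answer: 8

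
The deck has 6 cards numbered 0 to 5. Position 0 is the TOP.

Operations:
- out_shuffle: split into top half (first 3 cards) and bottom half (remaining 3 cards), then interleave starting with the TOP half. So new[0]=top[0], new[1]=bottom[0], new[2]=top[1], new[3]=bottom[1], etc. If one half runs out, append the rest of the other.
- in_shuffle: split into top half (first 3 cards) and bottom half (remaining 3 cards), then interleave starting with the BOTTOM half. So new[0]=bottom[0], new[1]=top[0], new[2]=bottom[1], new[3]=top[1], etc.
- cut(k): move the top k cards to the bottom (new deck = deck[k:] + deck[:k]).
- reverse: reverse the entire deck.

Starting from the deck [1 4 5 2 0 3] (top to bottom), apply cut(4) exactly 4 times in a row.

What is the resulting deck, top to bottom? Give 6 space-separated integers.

After op 1 (cut(4)): [0 3 1 4 5 2]
After op 2 (cut(4)): [5 2 0 3 1 4]
After op 3 (cut(4)): [1 4 5 2 0 3]
After op 4 (cut(4)): [0 3 1 4 5 2]

Answer: 0 3 1 4 5 2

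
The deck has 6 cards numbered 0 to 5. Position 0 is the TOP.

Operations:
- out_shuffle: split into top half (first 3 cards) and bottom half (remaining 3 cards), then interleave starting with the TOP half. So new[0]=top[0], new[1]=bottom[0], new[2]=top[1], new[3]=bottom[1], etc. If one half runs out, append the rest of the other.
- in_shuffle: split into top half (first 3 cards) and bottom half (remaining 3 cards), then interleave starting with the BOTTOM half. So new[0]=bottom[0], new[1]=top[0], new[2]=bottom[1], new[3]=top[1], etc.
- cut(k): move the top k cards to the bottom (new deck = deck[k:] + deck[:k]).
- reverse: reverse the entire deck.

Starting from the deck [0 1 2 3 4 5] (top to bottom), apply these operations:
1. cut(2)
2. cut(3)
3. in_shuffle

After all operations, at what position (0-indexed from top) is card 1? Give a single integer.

Answer: 5

Derivation:
After op 1 (cut(2)): [2 3 4 5 0 1]
After op 2 (cut(3)): [5 0 1 2 3 4]
After op 3 (in_shuffle): [2 5 3 0 4 1]
Card 1 is at position 5.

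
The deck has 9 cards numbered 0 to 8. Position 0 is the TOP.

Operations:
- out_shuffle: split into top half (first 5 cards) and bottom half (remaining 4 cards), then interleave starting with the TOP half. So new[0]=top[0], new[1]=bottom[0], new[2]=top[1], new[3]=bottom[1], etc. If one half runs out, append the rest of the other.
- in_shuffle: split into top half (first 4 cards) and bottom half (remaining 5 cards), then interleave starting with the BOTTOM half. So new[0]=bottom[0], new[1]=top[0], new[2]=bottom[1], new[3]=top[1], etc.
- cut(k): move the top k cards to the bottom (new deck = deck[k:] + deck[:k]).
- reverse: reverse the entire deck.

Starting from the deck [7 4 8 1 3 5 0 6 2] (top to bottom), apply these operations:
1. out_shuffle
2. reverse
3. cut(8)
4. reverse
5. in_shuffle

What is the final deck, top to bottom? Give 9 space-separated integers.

After op 1 (out_shuffle): [7 5 4 0 8 6 1 2 3]
After op 2 (reverse): [3 2 1 6 8 0 4 5 7]
After op 3 (cut(8)): [7 3 2 1 6 8 0 4 5]
After op 4 (reverse): [5 4 0 8 6 1 2 3 7]
After op 5 (in_shuffle): [6 5 1 4 2 0 3 8 7]

Answer: 6 5 1 4 2 0 3 8 7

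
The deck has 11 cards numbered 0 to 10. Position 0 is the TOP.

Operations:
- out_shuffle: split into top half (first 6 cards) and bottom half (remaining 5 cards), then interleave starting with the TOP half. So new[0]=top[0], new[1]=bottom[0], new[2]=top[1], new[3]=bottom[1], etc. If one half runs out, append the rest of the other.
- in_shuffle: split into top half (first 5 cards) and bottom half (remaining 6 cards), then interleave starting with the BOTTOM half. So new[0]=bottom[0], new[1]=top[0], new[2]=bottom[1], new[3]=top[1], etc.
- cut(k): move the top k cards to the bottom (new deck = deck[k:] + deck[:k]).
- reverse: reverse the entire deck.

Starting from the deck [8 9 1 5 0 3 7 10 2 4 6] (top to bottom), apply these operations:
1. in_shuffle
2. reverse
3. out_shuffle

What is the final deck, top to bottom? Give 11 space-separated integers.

After op 1 (in_shuffle): [3 8 7 9 10 1 2 5 4 0 6]
After op 2 (reverse): [6 0 4 5 2 1 10 9 7 8 3]
After op 3 (out_shuffle): [6 10 0 9 4 7 5 8 2 3 1]

Answer: 6 10 0 9 4 7 5 8 2 3 1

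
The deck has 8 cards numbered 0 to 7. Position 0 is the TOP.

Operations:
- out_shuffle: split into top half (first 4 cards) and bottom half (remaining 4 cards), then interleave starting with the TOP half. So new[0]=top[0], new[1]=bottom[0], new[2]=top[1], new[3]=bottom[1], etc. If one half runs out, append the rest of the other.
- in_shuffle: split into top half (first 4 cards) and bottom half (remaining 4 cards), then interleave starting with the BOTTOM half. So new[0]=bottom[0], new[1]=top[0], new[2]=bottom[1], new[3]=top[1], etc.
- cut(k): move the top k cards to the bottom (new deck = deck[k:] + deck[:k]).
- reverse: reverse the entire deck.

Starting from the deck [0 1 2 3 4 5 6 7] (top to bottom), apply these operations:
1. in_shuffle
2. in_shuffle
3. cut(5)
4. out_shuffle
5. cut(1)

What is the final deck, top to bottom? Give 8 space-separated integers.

Answer: 4 3 2 1 0 6 7 5

Derivation:
After op 1 (in_shuffle): [4 0 5 1 6 2 7 3]
After op 2 (in_shuffle): [6 4 2 0 7 5 3 1]
After op 3 (cut(5)): [5 3 1 6 4 2 0 7]
After op 4 (out_shuffle): [5 4 3 2 1 0 6 7]
After op 5 (cut(1)): [4 3 2 1 0 6 7 5]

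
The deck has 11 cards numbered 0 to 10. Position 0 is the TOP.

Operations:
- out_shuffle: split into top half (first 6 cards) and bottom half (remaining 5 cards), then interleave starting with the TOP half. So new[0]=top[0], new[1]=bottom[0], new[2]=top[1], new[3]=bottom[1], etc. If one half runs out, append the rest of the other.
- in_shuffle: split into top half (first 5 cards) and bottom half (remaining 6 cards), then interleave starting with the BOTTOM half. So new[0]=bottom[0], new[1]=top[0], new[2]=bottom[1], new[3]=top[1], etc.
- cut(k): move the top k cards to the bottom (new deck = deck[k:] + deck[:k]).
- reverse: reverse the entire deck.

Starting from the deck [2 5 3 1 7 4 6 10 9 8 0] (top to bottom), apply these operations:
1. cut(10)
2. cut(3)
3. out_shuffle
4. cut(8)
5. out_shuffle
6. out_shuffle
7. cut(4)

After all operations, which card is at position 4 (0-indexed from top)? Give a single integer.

After op 1 (cut(10)): [0 2 5 3 1 7 4 6 10 9 8]
After op 2 (cut(3)): [3 1 7 4 6 10 9 8 0 2 5]
After op 3 (out_shuffle): [3 9 1 8 7 0 4 2 6 5 10]
After op 4 (cut(8)): [6 5 10 3 9 1 8 7 0 4 2]
After op 5 (out_shuffle): [6 8 5 7 10 0 3 4 9 2 1]
After op 6 (out_shuffle): [6 3 8 4 5 9 7 2 10 1 0]
After op 7 (cut(4)): [5 9 7 2 10 1 0 6 3 8 4]
Position 4: card 10.

Answer: 10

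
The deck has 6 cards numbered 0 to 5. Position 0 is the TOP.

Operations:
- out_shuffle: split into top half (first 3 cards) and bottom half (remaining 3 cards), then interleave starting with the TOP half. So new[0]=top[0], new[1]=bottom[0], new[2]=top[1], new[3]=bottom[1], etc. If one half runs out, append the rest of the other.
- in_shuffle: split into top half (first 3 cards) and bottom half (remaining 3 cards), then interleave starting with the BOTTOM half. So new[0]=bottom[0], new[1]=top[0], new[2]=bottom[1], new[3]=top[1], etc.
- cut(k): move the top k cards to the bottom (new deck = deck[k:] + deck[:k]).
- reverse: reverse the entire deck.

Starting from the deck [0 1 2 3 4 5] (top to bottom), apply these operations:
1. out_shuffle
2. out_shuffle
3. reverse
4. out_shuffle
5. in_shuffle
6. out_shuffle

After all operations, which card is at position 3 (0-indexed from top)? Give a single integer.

After op 1 (out_shuffle): [0 3 1 4 2 5]
After op 2 (out_shuffle): [0 4 3 2 1 5]
After op 3 (reverse): [5 1 2 3 4 0]
After op 4 (out_shuffle): [5 3 1 4 2 0]
After op 5 (in_shuffle): [4 5 2 3 0 1]
After op 6 (out_shuffle): [4 3 5 0 2 1]
Position 3: card 0.

Answer: 0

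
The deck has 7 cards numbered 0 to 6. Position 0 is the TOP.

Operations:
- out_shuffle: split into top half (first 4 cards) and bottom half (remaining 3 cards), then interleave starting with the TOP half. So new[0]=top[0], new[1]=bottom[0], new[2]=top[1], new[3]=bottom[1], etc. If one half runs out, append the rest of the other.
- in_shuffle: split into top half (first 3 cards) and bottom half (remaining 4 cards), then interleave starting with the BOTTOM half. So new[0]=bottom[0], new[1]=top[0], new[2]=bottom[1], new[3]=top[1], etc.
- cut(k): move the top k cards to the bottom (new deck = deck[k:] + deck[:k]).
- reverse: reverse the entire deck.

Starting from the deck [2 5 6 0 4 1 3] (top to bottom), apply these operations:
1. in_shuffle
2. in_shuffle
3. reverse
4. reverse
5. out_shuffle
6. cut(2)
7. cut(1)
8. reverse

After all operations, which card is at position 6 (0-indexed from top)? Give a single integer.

After op 1 (in_shuffle): [0 2 4 5 1 6 3]
After op 2 (in_shuffle): [5 0 1 2 6 4 3]
After op 3 (reverse): [3 4 6 2 1 0 5]
After op 4 (reverse): [5 0 1 2 6 4 3]
After op 5 (out_shuffle): [5 6 0 4 1 3 2]
After op 6 (cut(2)): [0 4 1 3 2 5 6]
After op 7 (cut(1)): [4 1 3 2 5 6 0]
After op 8 (reverse): [0 6 5 2 3 1 4]
Position 6: card 4.

Answer: 4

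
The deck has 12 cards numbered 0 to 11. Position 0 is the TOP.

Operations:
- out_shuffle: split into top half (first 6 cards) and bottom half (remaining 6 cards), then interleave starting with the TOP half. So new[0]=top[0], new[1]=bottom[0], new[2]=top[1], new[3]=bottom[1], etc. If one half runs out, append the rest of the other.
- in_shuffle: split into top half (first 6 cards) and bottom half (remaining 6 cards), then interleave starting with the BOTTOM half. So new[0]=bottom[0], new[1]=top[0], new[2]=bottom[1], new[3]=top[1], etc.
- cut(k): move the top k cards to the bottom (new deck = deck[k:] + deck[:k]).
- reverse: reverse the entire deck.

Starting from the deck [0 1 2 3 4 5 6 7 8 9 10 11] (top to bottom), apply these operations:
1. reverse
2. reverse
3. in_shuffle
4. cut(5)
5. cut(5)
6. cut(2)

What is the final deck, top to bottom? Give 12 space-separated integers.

After op 1 (reverse): [11 10 9 8 7 6 5 4 3 2 1 0]
After op 2 (reverse): [0 1 2 3 4 5 6 7 8 9 10 11]
After op 3 (in_shuffle): [6 0 7 1 8 2 9 3 10 4 11 5]
After op 4 (cut(5)): [2 9 3 10 4 11 5 6 0 7 1 8]
After op 5 (cut(5)): [11 5 6 0 7 1 8 2 9 3 10 4]
After op 6 (cut(2)): [6 0 7 1 8 2 9 3 10 4 11 5]

Answer: 6 0 7 1 8 2 9 3 10 4 11 5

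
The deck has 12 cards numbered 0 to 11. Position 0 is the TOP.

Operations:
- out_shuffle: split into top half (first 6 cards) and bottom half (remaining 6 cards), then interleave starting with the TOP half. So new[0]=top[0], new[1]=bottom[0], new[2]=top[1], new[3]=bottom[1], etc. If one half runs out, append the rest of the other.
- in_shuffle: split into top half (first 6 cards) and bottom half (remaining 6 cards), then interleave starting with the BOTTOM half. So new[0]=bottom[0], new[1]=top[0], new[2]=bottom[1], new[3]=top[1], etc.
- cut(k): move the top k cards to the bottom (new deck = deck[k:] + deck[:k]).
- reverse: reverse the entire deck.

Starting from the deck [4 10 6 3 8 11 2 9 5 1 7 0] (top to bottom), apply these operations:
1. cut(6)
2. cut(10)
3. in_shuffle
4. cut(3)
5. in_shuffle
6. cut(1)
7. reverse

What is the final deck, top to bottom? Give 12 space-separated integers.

Answer: 5 6 0 9 8 10 7 2 1 4 3 11

Derivation:
After op 1 (cut(6)): [2 9 5 1 7 0 4 10 6 3 8 11]
After op 2 (cut(10)): [8 11 2 9 5 1 7 0 4 10 6 3]
After op 3 (in_shuffle): [7 8 0 11 4 2 10 9 6 5 3 1]
After op 4 (cut(3)): [11 4 2 10 9 6 5 3 1 7 8 0]
After op 5 (in_shuffle): [5 11 3 4 1 2 7 10 8 9 0 6]
After op 6 (cut(1)): [11 3 4 1 2 7 10 8 9 0 6 5]
After op 7 (reverse): [5 6 0 9 8 10 7 2 1 4 3 11]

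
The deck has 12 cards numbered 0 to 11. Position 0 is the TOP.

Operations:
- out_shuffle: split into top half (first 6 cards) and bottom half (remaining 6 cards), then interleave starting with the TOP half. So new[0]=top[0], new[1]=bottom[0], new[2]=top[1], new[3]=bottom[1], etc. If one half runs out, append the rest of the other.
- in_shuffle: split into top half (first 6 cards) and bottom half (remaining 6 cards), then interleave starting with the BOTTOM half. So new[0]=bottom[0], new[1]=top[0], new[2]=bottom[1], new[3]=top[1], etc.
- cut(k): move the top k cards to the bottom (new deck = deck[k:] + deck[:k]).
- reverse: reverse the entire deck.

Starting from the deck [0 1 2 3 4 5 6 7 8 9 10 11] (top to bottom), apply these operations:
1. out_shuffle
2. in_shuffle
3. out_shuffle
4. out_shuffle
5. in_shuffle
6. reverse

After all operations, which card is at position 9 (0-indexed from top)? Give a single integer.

Answer: 11

Derivation:
After op 1 (out_shuffle): [0 6 1 7 2 8 3 9 4 10 5 11]
After op 2 (in_shuffle): [3 0 9 6 4 1 10 7 5 2 11 8]
After op 3 (out_shuffle): [3 10 0 7 9 5 6 2 4 11 1 8]
After op 4 (out_shuffle): [3 6 10 2 0 4 7 11 9 1 5 8]
After op 5 (in_shuffle): [7 3 11 6 9 10 1 2 5 0 8 4]
After op 6 (reverse): [4 8 0 5 2 1 10 9 6 11 3 7]
Position 9: card 11.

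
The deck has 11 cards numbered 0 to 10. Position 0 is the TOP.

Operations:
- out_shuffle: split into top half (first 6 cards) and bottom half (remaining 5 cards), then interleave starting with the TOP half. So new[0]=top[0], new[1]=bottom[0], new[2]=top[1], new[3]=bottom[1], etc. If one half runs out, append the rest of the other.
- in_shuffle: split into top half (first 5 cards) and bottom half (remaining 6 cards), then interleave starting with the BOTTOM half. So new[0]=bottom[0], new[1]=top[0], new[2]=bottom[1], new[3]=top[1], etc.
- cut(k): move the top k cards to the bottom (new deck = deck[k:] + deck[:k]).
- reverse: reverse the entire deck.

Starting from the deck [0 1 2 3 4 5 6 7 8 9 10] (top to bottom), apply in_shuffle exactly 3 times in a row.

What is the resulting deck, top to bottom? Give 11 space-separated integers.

Answer: 6 2 9 5 1 8 4 0 7 3 10

Derivation:
After op 1 (in_shuffle): [5 0 6 1 7 2 8 3 9 4 10]
After op 2 (in_shuffle): [2 5 8 0 3 6 9 1 4 7 10]
After op 3 (in_shuffle): [6 2 9 5 1 8 4 0 7 3 10]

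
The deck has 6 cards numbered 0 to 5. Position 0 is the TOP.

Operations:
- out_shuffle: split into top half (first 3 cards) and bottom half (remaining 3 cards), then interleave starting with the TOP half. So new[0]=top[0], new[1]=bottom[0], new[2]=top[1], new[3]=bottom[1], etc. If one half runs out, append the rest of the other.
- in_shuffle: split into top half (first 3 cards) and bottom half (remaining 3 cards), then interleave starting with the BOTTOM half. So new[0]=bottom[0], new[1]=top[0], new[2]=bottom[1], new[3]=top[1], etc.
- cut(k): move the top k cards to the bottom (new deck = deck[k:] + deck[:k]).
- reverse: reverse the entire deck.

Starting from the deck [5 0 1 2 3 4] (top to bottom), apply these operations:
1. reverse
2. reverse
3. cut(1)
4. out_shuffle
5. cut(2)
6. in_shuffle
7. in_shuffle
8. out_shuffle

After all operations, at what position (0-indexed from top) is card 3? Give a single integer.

After op 1 (reverse): [4 3 2 1 0 5]
After op 2 (reverse): [5 0 1 2 3 4]
After op 3 (cut(1)): [0 1 2 3 4 5]
After op 4 (out_shuffle): [0 3 1 4 2 5]
After op 5 (cut(2)): [1 4 2 5 0 3]
After op 6 (in_shuffle): [5 1 0 4 3 2]
After op 7 (in_shuffle): [4 5 3 1 2 0]
After op 8 (out_shuffle): [4 1 5 2 3 0]
Card 3 is at position 4.

Answer: 4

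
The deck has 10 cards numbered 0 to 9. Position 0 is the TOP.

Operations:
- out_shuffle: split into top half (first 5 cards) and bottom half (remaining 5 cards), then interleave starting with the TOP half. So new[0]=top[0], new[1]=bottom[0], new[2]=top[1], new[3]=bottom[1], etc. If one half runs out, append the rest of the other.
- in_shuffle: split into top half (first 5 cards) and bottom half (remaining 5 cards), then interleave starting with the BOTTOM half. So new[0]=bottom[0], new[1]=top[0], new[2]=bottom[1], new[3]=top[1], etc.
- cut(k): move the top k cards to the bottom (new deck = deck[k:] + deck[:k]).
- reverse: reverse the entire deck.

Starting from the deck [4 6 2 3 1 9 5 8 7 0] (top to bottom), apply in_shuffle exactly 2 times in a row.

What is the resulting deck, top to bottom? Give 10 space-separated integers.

After op 1 (in_shuffle): [9 4 5 6 8 2 7 3 0 1]
After op 2 (in_shuffle): [2 9 7 4 3 5 0 6 1 8]

Answer: 2 9 7 4 3 5 0 6 1 8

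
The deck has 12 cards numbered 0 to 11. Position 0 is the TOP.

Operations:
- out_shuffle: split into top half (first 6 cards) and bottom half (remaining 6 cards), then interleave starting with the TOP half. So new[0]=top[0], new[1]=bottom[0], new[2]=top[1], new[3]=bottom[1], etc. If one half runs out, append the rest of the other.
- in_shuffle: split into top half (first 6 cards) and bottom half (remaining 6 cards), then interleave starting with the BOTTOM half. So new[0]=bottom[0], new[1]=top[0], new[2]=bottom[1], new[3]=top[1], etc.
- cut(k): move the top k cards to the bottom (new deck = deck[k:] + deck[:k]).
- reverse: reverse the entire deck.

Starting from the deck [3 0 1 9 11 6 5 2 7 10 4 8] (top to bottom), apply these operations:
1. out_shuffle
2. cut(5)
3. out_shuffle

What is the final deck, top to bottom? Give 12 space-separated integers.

After op 1 (out_shuffle): [3 5 0 2 1 7 9 10 11 4 6 8]
After op 2 (cut(5)): [7 9 10 11 4 6 8 3 5 0 2 1]
After op 3 (out_shuffle): [7 8 9 3 10 5 11 0 4 2 6 1]

Answer: 7 8 9 3 10 5 11 0 4 2 6 1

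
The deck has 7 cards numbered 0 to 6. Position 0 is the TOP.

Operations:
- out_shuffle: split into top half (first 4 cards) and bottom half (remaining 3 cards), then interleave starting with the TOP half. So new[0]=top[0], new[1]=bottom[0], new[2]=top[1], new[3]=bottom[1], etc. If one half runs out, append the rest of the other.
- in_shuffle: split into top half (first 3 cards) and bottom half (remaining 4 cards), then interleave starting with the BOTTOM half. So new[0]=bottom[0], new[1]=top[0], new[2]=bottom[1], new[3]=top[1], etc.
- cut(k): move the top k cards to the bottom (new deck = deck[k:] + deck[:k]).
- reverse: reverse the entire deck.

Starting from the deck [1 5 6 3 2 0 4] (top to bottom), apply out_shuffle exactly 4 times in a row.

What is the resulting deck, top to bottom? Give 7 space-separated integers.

Answer: 1 2 5 0 6 4 3

Derivation:
After op 1 (out_shuffle): [1 2 5 0 6 4 3]
After op 2 (out_shuffle): [1 6 2 4 5 3 0]
After op 3 (out_shuffle): [1 5 6 3 2 0 4]
After op 4 (out_shuffle): [1 2 5 0 6 4 3]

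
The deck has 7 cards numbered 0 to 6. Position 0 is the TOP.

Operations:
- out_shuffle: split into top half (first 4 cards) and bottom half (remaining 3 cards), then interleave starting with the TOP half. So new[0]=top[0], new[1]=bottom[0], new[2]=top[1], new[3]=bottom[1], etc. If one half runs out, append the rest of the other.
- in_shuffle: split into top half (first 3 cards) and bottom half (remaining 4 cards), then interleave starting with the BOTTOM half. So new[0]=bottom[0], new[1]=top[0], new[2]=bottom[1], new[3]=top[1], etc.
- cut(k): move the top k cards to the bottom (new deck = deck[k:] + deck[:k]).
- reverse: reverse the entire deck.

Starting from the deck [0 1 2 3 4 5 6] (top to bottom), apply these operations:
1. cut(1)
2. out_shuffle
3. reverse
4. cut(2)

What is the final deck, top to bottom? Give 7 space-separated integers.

Answer: 3 6 2 5 1 4 0

Derivation:
After op 1 (cut(1)): [1 2 3 4 5 6 0]
After op 2 (out_shuffle): [1 5 2 6 3 0 4]
After op 3 (reverse): [4 0 3 6 2 5 1]
After op 4 (cut(2)): [3 6 2 5 1 4 0]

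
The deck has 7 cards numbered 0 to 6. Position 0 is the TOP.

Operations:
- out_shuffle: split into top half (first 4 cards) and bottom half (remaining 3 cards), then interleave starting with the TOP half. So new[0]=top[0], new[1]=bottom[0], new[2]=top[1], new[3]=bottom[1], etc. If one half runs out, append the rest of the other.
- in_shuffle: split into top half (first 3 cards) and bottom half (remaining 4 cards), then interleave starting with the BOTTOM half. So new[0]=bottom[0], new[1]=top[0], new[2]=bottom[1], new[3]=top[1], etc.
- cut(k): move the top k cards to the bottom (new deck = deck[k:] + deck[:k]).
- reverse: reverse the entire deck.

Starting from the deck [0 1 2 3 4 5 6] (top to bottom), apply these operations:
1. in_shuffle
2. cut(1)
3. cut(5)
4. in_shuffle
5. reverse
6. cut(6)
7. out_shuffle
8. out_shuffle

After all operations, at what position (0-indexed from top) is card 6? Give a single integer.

After op 1 (in_shuffle): [3 0 4 1 5 2 6]
After op 2 (cut(1)): [0 4 1 5 2 6 3]
After op 3 (cut(5)): [6 3 0 4 1 5 2]
After op 4 (in_shuffle): [4 6 1 3 5 0 2]
After op 5 (reverse): [2 0 5 3 1 6 4]
After op 6 (cut(6)): [4 2 0 5 3 1 6]
After op 7 (out_shuffle): [4 3 2 1 0 6 5]
After op 8 (out_shuffle): [4 0 3 6 2 5 1]
Card 6 is at position 3.

Answer: 3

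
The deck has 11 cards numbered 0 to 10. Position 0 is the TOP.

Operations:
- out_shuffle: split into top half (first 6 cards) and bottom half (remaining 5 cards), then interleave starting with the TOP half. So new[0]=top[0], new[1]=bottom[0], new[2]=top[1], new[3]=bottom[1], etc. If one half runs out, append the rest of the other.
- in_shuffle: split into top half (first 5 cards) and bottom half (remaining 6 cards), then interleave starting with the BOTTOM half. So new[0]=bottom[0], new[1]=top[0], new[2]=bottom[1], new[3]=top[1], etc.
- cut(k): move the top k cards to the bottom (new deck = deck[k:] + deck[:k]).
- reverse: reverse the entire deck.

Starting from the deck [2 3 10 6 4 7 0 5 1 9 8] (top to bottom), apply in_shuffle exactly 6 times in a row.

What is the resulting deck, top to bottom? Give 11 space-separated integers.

Answer: 4 9 6 1 10 5 3 0 2 7 8

Derivation:
After op 1 (in_shuffle): [7 2 0 3 5 10 1 6 9 4 8]
After op 2 (in_shuffle): [10 7 1 2 6 0 9 3 4 5 8]
After op 3 (in_shuffle): [0 10 9 7 3 1 4 2 5 6 8]
After op 4 (in_shuffle): [1 0 4 10 2 9 5 7 6 3 8]
After op 5 (in_shuffle): [9 1 5 0 7 4 6 10 3 2 8]
After op 6 (in_shuffle): [4 9 6 1 10 5 3 0 2 7 8]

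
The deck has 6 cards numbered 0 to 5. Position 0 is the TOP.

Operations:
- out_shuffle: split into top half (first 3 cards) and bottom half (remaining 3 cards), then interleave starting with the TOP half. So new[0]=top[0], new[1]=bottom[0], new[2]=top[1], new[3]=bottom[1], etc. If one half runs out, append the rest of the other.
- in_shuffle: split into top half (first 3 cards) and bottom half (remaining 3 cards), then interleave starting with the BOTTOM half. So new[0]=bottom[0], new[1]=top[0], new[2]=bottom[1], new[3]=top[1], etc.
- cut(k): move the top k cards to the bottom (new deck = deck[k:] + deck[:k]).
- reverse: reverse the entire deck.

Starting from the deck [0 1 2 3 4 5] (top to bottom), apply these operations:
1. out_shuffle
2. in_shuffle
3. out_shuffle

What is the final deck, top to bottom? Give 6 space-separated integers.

After op 1 (out_shuffle): [0 3 1 4 2 5]
After op 2 (in_shuffle): [4 0 2 3 5 1]
After op 3 (out_shuffle): [4 3 0 5 2 1]

Answer: 4 3 0 5 2 1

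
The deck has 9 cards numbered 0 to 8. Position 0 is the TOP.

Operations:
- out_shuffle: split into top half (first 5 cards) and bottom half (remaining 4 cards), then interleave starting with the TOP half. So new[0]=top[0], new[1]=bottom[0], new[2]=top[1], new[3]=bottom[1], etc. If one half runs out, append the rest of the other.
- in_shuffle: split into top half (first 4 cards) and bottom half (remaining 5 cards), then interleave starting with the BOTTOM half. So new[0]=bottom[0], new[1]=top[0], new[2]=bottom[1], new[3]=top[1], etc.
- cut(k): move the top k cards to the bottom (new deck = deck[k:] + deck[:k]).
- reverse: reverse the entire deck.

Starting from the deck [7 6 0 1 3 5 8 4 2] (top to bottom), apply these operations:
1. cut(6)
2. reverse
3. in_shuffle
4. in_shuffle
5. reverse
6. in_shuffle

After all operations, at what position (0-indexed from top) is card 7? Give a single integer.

Answer: 7

Derivation:
After op 1 (cut(6)): [8 4 2 7 6 0 1 3 5]
After op 2 (reverse): [5 3 1 0 6 7 2 4 8]
After op 3 (in_shuffle): [6 5 7 3 2 1 4 0 8]
After op 4 (in_shuffle): [2 6 1 5 4 7 0 3 8]
After op 5 (reverse): [8 3 0 7 4 5 1 6 2]
After op 6 (in_shuffle): [4 8 5 3 1 0 6 7 2]
Card 7 is at position 7.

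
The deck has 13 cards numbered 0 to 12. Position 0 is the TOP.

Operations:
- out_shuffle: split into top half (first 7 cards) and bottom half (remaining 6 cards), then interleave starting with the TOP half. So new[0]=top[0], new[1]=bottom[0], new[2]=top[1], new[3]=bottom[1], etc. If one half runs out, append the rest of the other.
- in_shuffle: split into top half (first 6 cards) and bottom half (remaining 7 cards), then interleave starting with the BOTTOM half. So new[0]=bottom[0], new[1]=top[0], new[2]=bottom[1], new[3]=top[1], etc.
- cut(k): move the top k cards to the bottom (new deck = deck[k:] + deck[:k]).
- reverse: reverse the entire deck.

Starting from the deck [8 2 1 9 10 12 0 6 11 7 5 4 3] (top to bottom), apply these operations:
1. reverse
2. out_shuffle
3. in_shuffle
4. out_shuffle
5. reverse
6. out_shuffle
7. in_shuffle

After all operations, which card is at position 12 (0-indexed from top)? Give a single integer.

Answer: 12

Derivation:
After op 1 (reverse): [3 4 5 7 11 6 0 12 10 9 1 2 8]
After op 2 (out_shuffle): [3 12 4 10 5 9 7 1 11 2 6 8 0]
After op 3 (in_shuffle): [7 3 1 12 11 4 2 10 6 5 8 9 0]
After op 4 (out_shuffle): [7 10 3 6 1 5 12 8 11 9 4 0 2]
After op 5 (reverse): [2 0 4 9 11 8 12 5 1 6 3 10 7]
After op 6 (out_shuffle): [2 5 0 1 4 6 9 3 11 10 8 7 12]
After op 7 (in_shuffle): [9 2 3 5 11 0 10 1 8 4 7 6 12]
Position 12: card 12.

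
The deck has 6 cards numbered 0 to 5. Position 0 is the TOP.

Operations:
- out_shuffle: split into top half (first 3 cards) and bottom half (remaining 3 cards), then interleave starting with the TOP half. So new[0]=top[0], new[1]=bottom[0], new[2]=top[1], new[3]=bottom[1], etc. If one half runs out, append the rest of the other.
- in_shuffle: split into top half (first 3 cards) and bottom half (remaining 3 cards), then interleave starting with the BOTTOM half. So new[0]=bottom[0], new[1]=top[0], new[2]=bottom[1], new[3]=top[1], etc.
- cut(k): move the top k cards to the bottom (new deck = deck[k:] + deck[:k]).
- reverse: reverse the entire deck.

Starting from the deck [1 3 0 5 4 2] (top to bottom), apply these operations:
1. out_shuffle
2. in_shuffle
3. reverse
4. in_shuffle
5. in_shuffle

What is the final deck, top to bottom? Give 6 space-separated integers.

Answer: 2 0 4 3 5 1

Derivation:
After op 1 (out_shuffle): [1 5 3 4 0 2]
After op 2 (in_shuffle): [4 1 0 5 2 3]
After op 3 (reverse): [3 2 5 0 1 4]
After op 4 (in_shuffle): [0 3 1 2 4 5]
After op 5 (in_shuffle): [2 0 4 3 5 1]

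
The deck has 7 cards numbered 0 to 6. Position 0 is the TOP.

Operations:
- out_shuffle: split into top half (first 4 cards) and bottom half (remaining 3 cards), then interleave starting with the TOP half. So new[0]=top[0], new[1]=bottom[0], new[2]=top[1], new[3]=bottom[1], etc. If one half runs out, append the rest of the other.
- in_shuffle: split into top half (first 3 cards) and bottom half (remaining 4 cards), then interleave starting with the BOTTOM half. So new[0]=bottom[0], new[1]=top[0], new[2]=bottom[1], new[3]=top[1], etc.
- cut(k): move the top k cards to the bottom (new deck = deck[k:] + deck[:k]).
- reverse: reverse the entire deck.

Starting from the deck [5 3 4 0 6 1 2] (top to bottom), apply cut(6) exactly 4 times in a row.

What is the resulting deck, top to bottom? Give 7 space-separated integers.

After op 1 (cut(6)): [2 5 3 4 0 6 1]
After op 2 (cut(6)): [1 2 5 3 4 0 6]
After op 3 (cut(6)): [6 1 2 5 3 4 0]
After op 4 (cut(6)): [0 6 1 2 5 3 4]

Answer: 0 6 1 2 5 3 4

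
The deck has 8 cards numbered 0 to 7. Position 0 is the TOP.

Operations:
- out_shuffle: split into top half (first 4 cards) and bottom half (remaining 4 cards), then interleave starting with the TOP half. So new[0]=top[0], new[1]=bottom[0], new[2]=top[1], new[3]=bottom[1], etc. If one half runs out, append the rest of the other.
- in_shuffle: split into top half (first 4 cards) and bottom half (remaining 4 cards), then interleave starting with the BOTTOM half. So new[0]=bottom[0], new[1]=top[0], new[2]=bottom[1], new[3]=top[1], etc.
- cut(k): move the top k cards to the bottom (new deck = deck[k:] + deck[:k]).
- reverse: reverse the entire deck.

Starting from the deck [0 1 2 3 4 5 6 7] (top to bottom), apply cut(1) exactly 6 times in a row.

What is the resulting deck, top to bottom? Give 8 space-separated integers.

After op 1 (cut(1)): [1 2 3 4 5 6 7 0]
After op 2 (cut(1)): [2 3 4 5 6 7 0 1]
After op 3 (cut(1)): [3 4 5 6 7 0 1 2]
After op 4 (cut(1)): [4 5 6 7 0 1 2 3]
After op 5 (cut(1)): [5 6 7 0 1 2 3 4]
After op 6 (cut(1)): [6 7 0 1 2 3 4 5]

Answer: 6 7 0 1 2 3 4 5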